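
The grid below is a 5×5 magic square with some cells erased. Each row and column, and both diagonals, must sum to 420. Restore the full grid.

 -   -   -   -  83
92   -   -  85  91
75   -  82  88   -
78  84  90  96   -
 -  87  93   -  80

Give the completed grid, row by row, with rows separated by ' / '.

Row 4 must total 420; the given cells sum to 348, so (4,5) = 72.
Column 5: 83 + 91 + 72 + 80 + ? = 420, so (3,5) = 94.
Using anti-diagonal: 83 + 85 + 82 + 84 + ? → (5,1) = 420 − 334 = 86.
Row 3 needs 420; the known cells sum to 339, so (3,2) = 81.
Using row 5: 86 + 87 + 93 + 80 + ? → (5,4) = 420 − 346 = 74.
Column 1 must total 420; the given cells sum to 331, so (1,1) = 89.
From column 4, 420 − (85 + 88 + 96 + 74) gives (1,4) = 77.
Main diagonal must total 420; the given cells sum to 347, so (2,2) = 73.
Using row 2: 92 + 73 + 85 + 91 + ? → (2,3) = 420 − 341 = 79.
Using column 2: 73 + 81 + 84 + 87 + ? → (1,2) = 420 − 325 = 95.
Column 3 needs 420; the known cells sum to 344, so (1,3) = 76.

89 95 76 77 83 / 92 73 79 85 91 / 75 81 82 88 94 / 78 84 90 96 72 / 86 87 93 74 80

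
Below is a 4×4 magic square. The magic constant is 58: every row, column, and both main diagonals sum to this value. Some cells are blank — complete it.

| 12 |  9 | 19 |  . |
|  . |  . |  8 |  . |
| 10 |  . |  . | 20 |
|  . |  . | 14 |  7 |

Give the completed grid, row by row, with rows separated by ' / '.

Row 1: 12 + 9 + 19 + ? = 58, so (1,4) = 18.
Column 3 must total 58; the given cells sum to 41, so (3,3) = 17.
Column 4 needs 58; the known cells sum to 45, so (2,4) = 13.
Main diagonal needs 58; the known cells sum to 36, so (2,2) = 22.
Row 2 must total 58; the given cells sum to 43, so (2,1) = 15.
Row 3 must total 58; the given cells sum to 47, so (3,2) = 11.
Column 1: 12 + 15 + 10 + ? = 58, so (4,1) = 21.
Using column 2: 9 + 22 + 11 + ? → (4,2) = 58 − 42 = 16.

12 9 19 18 / 15 22 8 13 / 10 11 17 20 / 21 16 14 7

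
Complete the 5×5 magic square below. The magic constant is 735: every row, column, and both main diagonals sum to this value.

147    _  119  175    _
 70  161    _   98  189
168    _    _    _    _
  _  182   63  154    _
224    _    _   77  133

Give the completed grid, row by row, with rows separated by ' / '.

The remaining cell in row 2 is (2,3) = 735 − 518 = 217.
Using column 1: 147 + 70 + 168 + 224 + ? → (4,1) = 735 − 609 = 126.
From column 4, 735 − (175 + 98 + 154 + 77) gives (3,4) = 231.
The remaining cell in main diagonal is (3,3) = 735 − 595 = 140.
Using anti-diagonal: 98 + 140 + 182 + 224 + ? → (1,5) = 735 − 644 = 91.
Row 1 needs 735; the known cells sum to 532, so (1,2) = 203.
From row 4, 735 − (126 + 182 + 63 + 154) gives (4,5) = 210.
Column 3 needs 735; the known cells sum to 539, so (5,3) = 196.
The remaining cell in column 5 is (3,5) = 735 − 623 = 112.
From row 3, 735 − (168 + 140 + 231 + 112) gives (3,2) = 84.
Row 5: 224 + 196 + 77 + 133 + ? = 735, so (5,2) = 105.

147 203 119 175 91 / 70 161 217 98 189 / 168 84 140 231 112 / 126 182 63 154 210 / 224 105 196 77 133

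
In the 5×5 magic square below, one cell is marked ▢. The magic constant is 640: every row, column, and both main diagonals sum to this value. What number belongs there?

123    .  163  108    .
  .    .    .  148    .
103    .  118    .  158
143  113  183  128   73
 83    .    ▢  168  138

From column 1, 640 − (123 + 103 + 143 + 83) gives (2,1) = 188.
Column 4: 108 + 148 + 128 + 168 + ? = 640, so (3,4) = 88.
Main diagonal needs 640; the known cells sum to 507, so (2,2) = 133.
Anti-diagonal needs 640; the known cells sum to 462, so (1,5) = 178.
Row 1 needs 640; the known cells sum to 572, so (1,2) = 68.
Row 3: 103 + 118 + 88 + 158 + ? = 640, so (3,2) = 173.
Using column 2: 68 + 133 + 173 + 113 + ? → (5,2) = 640 − 487 = 153.
Column 5 needs 640; the known cells sum to 547, so (2,5) = 93.
Row 2 needs 640; the known cells sum to 562, so (2,3) = 78.
The remaining cell in row 5 is (5,3) = 640 − 542 = 98.

98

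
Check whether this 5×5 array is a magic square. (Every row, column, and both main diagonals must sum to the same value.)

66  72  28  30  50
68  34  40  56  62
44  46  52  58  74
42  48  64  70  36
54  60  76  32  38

Row 1: 66 + 72 + 28 + 30 + 50 = 246.
Row 2: 68 + 34 + 40 + 56 + 62 = 260.
Row 3: 44 + 46 + 52 + 58 + 74 = 274.
Row 4: 42 + 48 + 64 + 70 + 36 = 260.
Row 5: 54 + 60 + 76 + 32 + 38 = 260.
Column 1: 66 + 68 + 44 + 42 + 54 = 274.
Column 2: 72 + 34 + 46 + 48 + 60 = 260.
Column 3: 28 + 40 + 52 + 64 + 76 = 260.
Column 4: 30 + 56 + 58 + 70 + 32 = 246.
Column 5: 50 + 62 + 74 + 36 + 38 = 260.
Main diagonal: 66 + 34 + 52 + 70 + 38 = 260.
Anti-diagonal: 50 + 56 + 52 + 48 + 54 = 260.

No — row 3 sums to 274 but column 5 sums to 260.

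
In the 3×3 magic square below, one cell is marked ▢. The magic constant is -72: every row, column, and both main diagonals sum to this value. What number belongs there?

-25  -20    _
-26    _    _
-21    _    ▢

The remaining cell in row 1 is (1,3) = -72 − (-45) = -27.
From anti-diagonal, -72 − (-27 + (-21)) gives (2,2) = -24.
From row 2, -72 − (-26 + (-24)) gives (2,3) = -22.
The remaining cell in column 2 is (3,2) = -72 − (-44) = -28.
The remaining cell in column 3 is (3,3) = -72 − (-49) = -23.

-23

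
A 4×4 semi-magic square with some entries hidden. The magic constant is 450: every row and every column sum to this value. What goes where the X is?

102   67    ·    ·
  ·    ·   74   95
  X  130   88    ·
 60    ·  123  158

From row 4, 450 − (60 + 123 + 158) gives (4,2) = 109.
Column 2 must total 450; the given cells sum to 306, so (2,2) = 144.
Column 3 must total 450; the given cells sum to 285, so (1,3) = 165.
Row 1 needs 450; the known cells sum to 334, so (1,4) = 116.
Row 2: 144 + 74 + 95 + ? = 450, so (2,1) = 137.
Column 1: 102 + 137 + 60 + ? = 450, so (3,1) = 151.

151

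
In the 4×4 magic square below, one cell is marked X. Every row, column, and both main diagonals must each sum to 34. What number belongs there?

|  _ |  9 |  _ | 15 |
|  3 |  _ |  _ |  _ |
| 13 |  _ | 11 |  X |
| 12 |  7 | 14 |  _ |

Using row 4: 12 + 7 + 14 + ? → (4,4) = 34 − 33 = 1.
Using column 1: 3 + 13 + 12 + ? → (1,1) = 34 − 28 = 6.
Using main diagonal: 6 + 11 + 1 + ? → (2,2) = 34 − 18 = 16.
The remaining cell in row 1 is (1,3) = 34 − 30 = 4.
Column 2 must total 34; the given cells sum to 32, so (3,2) = 2.
Using column 3: 4 + 11 + 14 + ? → (2,3) = 34 − 29 = 5.
Row 2 must total 34; the given cells sum to 24, so (2,4) = 10.
Using row 3: 13 + 2 + 11 + ? → (3,4) = 34 − 26 = 8.

8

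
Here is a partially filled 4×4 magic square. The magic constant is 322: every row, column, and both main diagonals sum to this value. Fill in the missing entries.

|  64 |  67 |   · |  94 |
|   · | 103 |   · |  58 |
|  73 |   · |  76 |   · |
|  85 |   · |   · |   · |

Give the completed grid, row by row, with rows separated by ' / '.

64 67 97 94 / 100 103 61 58 / 73 82 76 91 / 85 70 88 79

Row 1 needs 322; the known cells sum to 225, so (1,3) = 97.
The remaining cell in column 1 is (2,1) = 322 − 222 = 100.
Using main diagonal: 64 + 103 + 76 + ? → (4,4) = 322 − 243 = 79.
The remaining cell in row 2 is (2,3) = 322 − 261 = 61.
Using column 3: 97 + 61 + 76 + ? → (4,3) = 322 − 234 = 88.
The remaining cell in column 4 is (3,4) = 322 − 231 = 91.
The remaining cell in anti-diagonal is (3,2) = 322 − 240 = 82.
Row 4 needs 322; the known cells sum to 252, so (4,2) = 70.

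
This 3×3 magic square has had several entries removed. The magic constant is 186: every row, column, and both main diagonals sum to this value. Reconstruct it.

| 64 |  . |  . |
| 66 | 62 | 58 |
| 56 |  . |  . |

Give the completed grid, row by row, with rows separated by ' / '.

Main diagonal must total 186; the given cells sum to 126, so (3,3) = 60.
From anti-diagonal, 186 − (62 + 56) gives (1,3) = 68.
From row 1, 186 − (64 + 68) gives (1,2) = 54.
Row 3 needs 186; the known cells sum to 116, so (3,2) = 70.

64 54 68 / 66 62 58 / 56 70 60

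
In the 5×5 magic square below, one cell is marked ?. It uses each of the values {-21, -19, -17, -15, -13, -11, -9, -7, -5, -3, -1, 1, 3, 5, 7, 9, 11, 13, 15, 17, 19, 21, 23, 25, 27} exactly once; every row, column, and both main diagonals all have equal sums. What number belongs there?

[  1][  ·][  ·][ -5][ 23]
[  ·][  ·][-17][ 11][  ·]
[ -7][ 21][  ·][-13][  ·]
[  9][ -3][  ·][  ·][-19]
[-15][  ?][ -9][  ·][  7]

13

The 25 entries sum to 75, so each line sums to 75/5 = 15.
The remaining cell in column 1 is (2,1) = 15 − (-12) = 27.
Anti-diagonal must total 15; the given cells sum to 16, so (3,3) = -1.
Row 3: -7 + 21 + (-1) + (-13) + ? = 15, so (3,5) = 15.
From column 5, 15 − (23 + 15 + (-19) + 7) gives (2,5) = -11.
Using row 2: 27 + (-17) + 11 + (-11) + ? → (2,2) = 15 − 10 = 5.
The remaining cell in main diagonal is (4,4) = 15 − 12 = 3.
The remaining cell in row 4 is (4,3) = 15 − (-10) = 25.
From column 3, 15 − (-17 + (-1) + 25 + (-9)) gives (1,3) = 17.
From column 4, 15 − (-5 + 11 + (-13) + 3) gives (5,4) = 19.
Row 1: 1 + 17 + (-5) + 23 + ? = 15, so (1,2) = -21.
The remaining cell in row 5 is (5,2) = 15 − 2 = 13.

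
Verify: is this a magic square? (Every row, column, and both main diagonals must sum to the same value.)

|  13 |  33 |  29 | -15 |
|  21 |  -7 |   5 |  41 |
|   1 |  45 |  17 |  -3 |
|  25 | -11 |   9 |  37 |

Row 1: 13 + 33 + 29 + (-15) = 60.
Row 2: 21 + (-7) + 5 + 41 = 60.
Row 3: 1 + 45 + 17 + (-3) = 60.
Row 4: 25 + (-11) + 9 + 37 = 60.
Column 1: 13 + 21 + 1 + 25 = 60.
Column 2: 33 + (-7) + 45 + (-11) = 60.
Column 3: 29 + 5 + 17 + 9 = 60.
Column 4: -15 + 41 + (-3) + 37 = 60.
Main diagonal: 13 + (-7) + 17 + 37 = 60.
Anti-diagonal: -15 + 5 + 45 + 25 = 60.
All lines sum to 60.

Yes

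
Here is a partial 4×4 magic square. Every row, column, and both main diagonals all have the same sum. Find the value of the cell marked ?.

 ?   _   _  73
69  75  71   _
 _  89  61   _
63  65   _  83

Anti-diagonal is complete and sums to 296; that is the magic constant.
From row 2, 296 − (69 + 75 + 71) gives (2,4) = 81.
Using row 4: 63 + 65 + 83 + ? → (4,3) = 296 − 211 = 85.
Column 2: 75 + 89 + 65 + ? = 296, so (1,2) = 67.
Using column 3: 71 + 61 + 85 + ? → (1,3) = 296 − 217 = 79.
Column 4 needs 296; the known cells sum to 237, so (3,4) = 59.
Main diagonal: 75 + 61 + 83 + ? = 296, so (1,1) = 77.

77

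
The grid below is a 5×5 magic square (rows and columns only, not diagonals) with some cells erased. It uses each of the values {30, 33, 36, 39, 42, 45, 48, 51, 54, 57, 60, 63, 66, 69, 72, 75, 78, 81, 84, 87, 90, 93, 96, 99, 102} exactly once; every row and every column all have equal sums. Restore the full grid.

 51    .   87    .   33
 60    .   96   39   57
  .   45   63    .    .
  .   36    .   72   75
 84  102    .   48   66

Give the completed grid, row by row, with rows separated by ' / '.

The 25 entries sum to 1650, so each line sums to 1650/5 = 330.
Row 2: 60 + 96 + 39 + 57 + ? = 330, so (2,2) = 78.
From row 5, 330 − (84 + 102 + 48 + 66) gives (5,3) = 30.
Column 2 needs 330; the known cells sum to 261, so (1,2) = 69.
From column 3, 330 − (87 + 96 + 63 + 30) gives (4,3) = 54.
Column 5 needs 330; the known cells sum to 231, so (3,5) = 99.
Row 1 needs 330; the known cells sum to 240, so (1,4) = 90.
Row 4 must total 330; the given cells sum to 237, so (4,1) = 93.
The remaining cell in column 1 is (3,1) = 330 − 288 = 42.
Using column 4: 90 + 39 + 72 + 48 + ? → (3,4) = 330 − 249 = 81.

51 69 87 90 33 / 60 78 96 39 57 / 42 45 63 81 99 / 93 36 54 72 75 / 84 102 30 48 66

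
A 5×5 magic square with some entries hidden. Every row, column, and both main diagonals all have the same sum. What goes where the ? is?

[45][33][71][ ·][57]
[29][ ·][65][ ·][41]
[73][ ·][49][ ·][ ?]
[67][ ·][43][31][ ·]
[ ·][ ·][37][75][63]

Column 3 is complete and sums to 265; that is the magic constant.
Row 1 needs 265; the known cells sum to 206, so (1,4) = 59.
The remaining cell in column 1 is (5,1) = 265 − 214 = 51.
Main diagonal must total 265; the given cells sum to 188, so (2,2) = 77.
From row 2, 265 − (29 + 77 + 65 + 41) gives (2,4) = 53.
Row 5: 51 + 37 + 75 + 63 + ? = 265, so (5,2) = 39.
Column 4 needs 265; the known cells sum to 218, so (3,4) = 47.
Anti-diagonal: 57 + 53 + 49 + 51 + ? = 265, so (4,2) = 55.
The remaining cell in row 4 is (4,5) = 265 − 196 = 69.
From column 2, 265 − (33 + 77 + 55 + 39) gives (3,2) = 61.
Column 5 needs 265; the known cells sum to 230, so (3,5) = 35.

35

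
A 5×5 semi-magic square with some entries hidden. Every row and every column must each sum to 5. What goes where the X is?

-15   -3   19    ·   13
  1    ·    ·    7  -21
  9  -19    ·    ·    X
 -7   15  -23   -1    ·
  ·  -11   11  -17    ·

-13

Row 1 needs 5; the known cells sum to 14, so (1,4) = -9.
The remaining cell in row 4 is (4,5) = 5 − (-16) = 21.
From column 1, 5 − (-15 + 1 + 9 + (-7)) gives (5,1) = 17.
The remaining cell in column 2 is (2,2) = 5 − (-18) = 23.
Column 4 needs 5; the known cells sum to -20, so (3,4) = 25.
Row 2 needs 5; the known cells sum to 10, so (2,3) = -5.
Row 5 needs 5; the known cells sum to 0, so (5,5) = 5.
Column 3 must total 5; the given cells sum to 2, so (3,3) = 3.
Column 5 must total 5; the given cells sum to 18, so (3,5) = -13.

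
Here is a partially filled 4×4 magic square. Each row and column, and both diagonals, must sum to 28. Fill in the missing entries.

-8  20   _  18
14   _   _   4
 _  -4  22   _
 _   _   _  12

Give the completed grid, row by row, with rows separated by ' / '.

-8 20 -2 18 / 14 2 8 4 / 16 -4 22 -6 / 6 10 0 12

Row 1: -8 + 20 + 18 + ? = 28, so (1,3) = -2.
Using column 4: 18 + 4 + 12 + ? → (3,4) = 28 − 34 = -6.
Main diagonal needs 28; the known cells sum to 26, so (2,2) = 2.
The remaining cell in row 2 is (2,3) = 28 − 20 = 8.
From row 3, 28 − (-4 + 22 + (-6)) gives (3,1) = 16.
Using column 1: -8 + 14 + 16 + ? → (4,1) = 28 − 22 = 6.
Using column 2: 20 + 2 + (-4) + ? → (4,2) = 28 − 18 = 10.
Column 3 needs 28; the known cells sum to 28, so (4,3) = 0.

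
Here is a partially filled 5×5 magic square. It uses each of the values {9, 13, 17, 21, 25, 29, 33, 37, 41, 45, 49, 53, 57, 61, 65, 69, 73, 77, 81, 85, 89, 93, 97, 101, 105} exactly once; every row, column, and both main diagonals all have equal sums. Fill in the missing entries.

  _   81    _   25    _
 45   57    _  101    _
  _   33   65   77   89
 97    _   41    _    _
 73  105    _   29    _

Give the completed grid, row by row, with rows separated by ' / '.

49 81 93 25 37 / 45 57 69 101 13 / 21 33 65 77 89 / 97 9 41 53 85 / 73 105 17 29 61

The 25 entries sum to 1425, so each line sums to 1425/5 = 285.
Using row 3: 33 + 65 + 77 + 89 + ? → (3,1) = 285 − 264 = 21.
Column 1 must total 285; the given cells sum to 236, so (1,1) = 49.
Using column 2: 81 + 57 + 33 + 105 + ? → (4,2) = 285 − 276 = 9.
The remaining cell in column 4 is (4,4) = 285 − 232 = 53.
Main diagonal needs 285; the known cells sum to 224, so (5,5) = 61.
Anti-diagonal must total 285; the given cells sum to 248, so (1,5) = 37.
Row 1 needs 285; the known cells sum to 192, so (1,3) = 93.
Using row 4: 97 + 9 + 41 + 53 + ? → (4,5) = 285 − 200 = 85.
The remaining cell in row 5 is (5,3) = 285 − 268 = 17.
The remaining cell in column 3 is (2,3) = 285 − 216 = 69.
Using column 5: 37 + 89 + 85 + 61 + ? → (2,5) = 285 − 272 = 13.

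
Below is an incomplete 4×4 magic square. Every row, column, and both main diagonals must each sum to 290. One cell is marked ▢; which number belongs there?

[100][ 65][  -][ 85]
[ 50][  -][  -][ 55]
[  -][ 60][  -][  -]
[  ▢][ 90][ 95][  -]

The remaining cell in row 1 is (1,3) = 290 − 250 = 40.
Column 2 needs 290; the known cells sum to 215, so (2,2) = 75.
From row 2, 290 − (50 + 75 + 55) gives (2,3) = 110.
Column 3: 40 + 110 + 95 + ? = 290, so (3,3) = 45.
Main diagonal must total 290; the given cells sum to 220, so (4,4) = 70.
Anti-diagonal needs 290; the known cells sum to 255, so (4,1) = 35.

35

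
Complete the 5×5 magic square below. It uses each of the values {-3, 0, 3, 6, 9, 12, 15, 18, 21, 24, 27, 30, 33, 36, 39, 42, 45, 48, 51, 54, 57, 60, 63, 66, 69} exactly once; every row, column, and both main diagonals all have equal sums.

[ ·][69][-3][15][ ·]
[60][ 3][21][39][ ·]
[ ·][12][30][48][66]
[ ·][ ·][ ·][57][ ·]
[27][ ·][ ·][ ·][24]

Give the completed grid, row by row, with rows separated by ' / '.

51 69 -3 15 33 / 60 3 21 39 42 / 9 12 30 48 66 / 18 36 54 57 0 / 27 45 63 6 24

The 25 entries sum to 825, so each line sums to 825/5 = 165.
Row 2 needs 165; the known cells sum to 123, so (2,5) = 42.
The remaining cell in row 3 is (3,1) = 165 − 156 = 9.
Column 4 must total 165; the given cells sum to 159, so (5,4) = 6.
Main diagonal must total 165; the given cells sum to 114, so (1,1) = 51.
From row 1, 165 − (51 + 69 + (-3) + 15) gives (1,5) = 33.
Column 1 needs 165; the known cells sum to 147, so (4,1) = 18.
From column 5, 165 − (33 + 42 + 66 + 24) gives (4,5) = 0.
Anti-diagonal: 33 + 39 + 30 + 27 + ? = 165, so (4,2) = 36.
Row 4: 18 + 36 + 57 + 0 + ? = 165, so (4,3) = 54.
Column 2: 69 + 3 + 12 + 36 + ? = 165, so (5,2) = 45.
From column 3, 165 − (-3 + 21 + 30 + 54) gives (5,3) = 63.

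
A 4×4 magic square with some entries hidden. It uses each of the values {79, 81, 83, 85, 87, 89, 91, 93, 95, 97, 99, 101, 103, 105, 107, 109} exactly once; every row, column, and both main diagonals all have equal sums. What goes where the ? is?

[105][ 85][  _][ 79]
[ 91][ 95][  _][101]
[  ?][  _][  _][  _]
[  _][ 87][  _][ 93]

81

The 16 entries sum to 1504, so each line sums to 1504/4 = 376.
Using row 1: 105 + 85 + 79 + ? → (1,3) = 376 − 269 = 107.
Row 2: 91 + 95 + 101 + ? = 376, so (2,3) = 89.
From column 2, 376 − (85 + 95 + 87) gives (3,2) = 109.
Column 4 needs 376; the known cells sum to 273, so (3,4) = 103.
Main diagonal needs 376; the known cells sum to 293, so (3,3) = 83.
Using anti-diagonal: 79 + 89 + 109 + ? → (4,1) = 376 − 277 = 99.
The remaining cell in row 3 is (3,1) = 376 − 295 = 81.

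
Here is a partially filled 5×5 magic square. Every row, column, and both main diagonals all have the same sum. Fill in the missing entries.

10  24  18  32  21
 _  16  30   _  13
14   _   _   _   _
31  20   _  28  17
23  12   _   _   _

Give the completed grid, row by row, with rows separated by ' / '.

Row 1 is already complete: 10 + 24 + 18 + 32 + 21 = 105, so that is the magic constant.
Using row 4: 31 + 20 + 28 + 17 + ? → (4,3) = 105 − 96 = 9.
From column 1, 105 − (10 + 14 + 31 + 23) gives (2,1) = 27.
Column 2: 24 + 16 + 20 + 12 + ? = 105, so (3,2) = 33.
Using row 2: 27 + 16 + 30 + 13 + ? → (2,4) = 105 − 86 = 19.
The remaining cell in anti-diagonal is (3,3) = 105 − 83 = 22.
From column 3, 105 − (18 + 30 + 22 + 9) gives (5,3) = 26.
Main diagonal must total 105; the given cells sum to 76, so (5,5) = 29.
The remaining cell in row 5 is (5,4) = 105 − 90 = 15.
The remaining cell in column 4 is (3,4) = 105 − 94 = 11.
Column 5 must total 105; the given cells sum to 80, so (3,5) = 25.

10 24 18 32 21 / 27 16 30 19 13 / 14 33 22 11 25 / 31 20 9 28 17 / 23 12 26 15 29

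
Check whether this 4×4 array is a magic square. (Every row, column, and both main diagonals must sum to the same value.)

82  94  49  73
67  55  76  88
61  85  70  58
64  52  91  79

No — row 3 sums to 274 but row 2 sums to 286.

Row 1: 82 + 94 + 49 + 73 = 298.
Row 2: 67 + 55 + 76 + 88 = 286.
Row 3: 61 + 85 + 70 + 58 = 274.
Row 4: 64 + 52 + 91 + 79 = 286.
Column 1: 82 + 67 + 61 + 64 = 274.
Column 2: 94 + 55 + 85 + 52 = 286.
Column 3: 49 + 76 + 70 + 91 = 286.
Column 4: 73 + 88 + 58 + 79 = 298.
Main diagonal: 82 + 55 + 70 + 79 = 286.
Anti-diagonal: 73 + 76 + 85 + 64 = 298.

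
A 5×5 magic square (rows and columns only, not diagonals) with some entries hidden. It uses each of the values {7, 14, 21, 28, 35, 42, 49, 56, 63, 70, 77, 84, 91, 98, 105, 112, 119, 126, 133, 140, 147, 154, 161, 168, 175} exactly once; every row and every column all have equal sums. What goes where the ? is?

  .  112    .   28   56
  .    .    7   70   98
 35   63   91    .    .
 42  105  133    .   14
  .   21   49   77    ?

140

The 25 entries sum to 2275, so each line sums to 2275/5 = 455.
Row 4 must total 455; the given cells sum to 294, so (4,4) = 161.
Column 2 needs 455; the known cells sum to 301, so (2,2) = 154.
The remaining cell in column 3 is (1,3) = 455 − 280 = 175.
Using column 4: 28 + 70 + 161 + 77 + ? → (3,4) = 455 − 336 = 119.
Row 1 needs 455; the known cells sum to 371, so (1,1) = 84.
From row 2, 455 − (154 + 7 + 70 + 98) gives (2,1) = 126.
Using row 3: 35 + 63 + 91 + 119 + ? → (3,5) = 455 − 308 = 147.
Column 1 needs 455; the known cells sum to 287, so (5,1) = 168.
Column 5: 56 + 98 + 147 + 14 + ? = 455, so (5,5) = 140.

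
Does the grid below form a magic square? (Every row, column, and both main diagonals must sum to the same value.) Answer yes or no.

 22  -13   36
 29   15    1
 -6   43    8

Row 1: 22 + (-13) + 36 = 45.
Row 2: 29 + 15 + 1 = 45.
Row 3: -6 + 43 + 8 = 45.
Column 1: 22 + 29 + (-6) = 45.
Column 2: -13 + 15 + 43 = 45.
Column 3: 36 + 1 + 8 = 45.
Main diagonal: 22 + 15 + 8 = 45.
Anti-diagonal: 36 + 15 + (-6) = 45.
All lines sum to 45.

Yes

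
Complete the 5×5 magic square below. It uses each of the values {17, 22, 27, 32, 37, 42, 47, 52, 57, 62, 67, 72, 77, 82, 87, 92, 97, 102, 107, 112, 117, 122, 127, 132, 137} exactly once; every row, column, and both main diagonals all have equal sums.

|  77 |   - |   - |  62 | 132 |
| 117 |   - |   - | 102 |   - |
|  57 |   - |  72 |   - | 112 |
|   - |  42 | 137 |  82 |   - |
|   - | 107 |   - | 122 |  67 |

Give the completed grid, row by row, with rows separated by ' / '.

77 22 92 62 132 / 117 87 32 102 47 / 57 127 72 17 112 / 97 42 137 82 27 / 37 107 52 122 67

The 25 entries sum to 1925, so each line sums to 1925/5 = 385.
Using column 4: 62 + 102 + 82 + 122 + ? → (3,4) = 385 − 368 = 17.
From main diagonal, 385 − (77 + 72 + 82 + 67) gives (2,2) = 87.
From anti-diagonal, 385 − (132 + 102 + 72 + 42) gives (5,1) = 37.
Row 3 must total 385; the given cells sum to 258, so (3,2) = 127.
Using row 5: 37 + 107 + 122 + 67 + ? → (5,3) = 385 − 333 = 52.
From column 1, 385 − (77 + 117 + 57 + 37) gives (4,1) = 97.
Column 2: 87 + 127 + 42 + 107 + ? = 385, so (1,2) = 22.
Row 1: 77 + 22 + 62 + 132 + ? = 385, so (1,3) = 92.
Row 4: 97 + 42 + 137 + 82 + ? = 385, so (4,5) = 27.
From column 3, 385 − (92 + 72 + 137 + 52) gives (2,3) = 32.
The remaining cell in column 5 is (2,5) = 385 − 338 = 47.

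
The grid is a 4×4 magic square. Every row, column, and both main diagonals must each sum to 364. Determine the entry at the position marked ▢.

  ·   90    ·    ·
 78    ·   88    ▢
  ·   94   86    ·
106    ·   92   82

102

The remaining cell in row 4 is (4,2) = 364 − 280 = 84.
Column 2: 90 + 94 + 84 + ? = 364, so (2,2) = 96.
Using column 3: 88 + 86 + 92 + ? → (1,3) = 364 − 266 = 98.
Main diagonal: 96 + 86 + 82 + ? = 364, so (1,1) = 100.
Anti-diagonal needs 364; the known cells sum to 288, so (1,4) = 76.
Row 2: 78 + 96 + 88 + ? = 364, so (2,4) = 102.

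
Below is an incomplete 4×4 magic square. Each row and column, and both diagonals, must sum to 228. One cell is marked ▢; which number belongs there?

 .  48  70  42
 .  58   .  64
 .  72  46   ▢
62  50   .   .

66

Row 1: 48 + 70 + 42 + ? = 228, so (1,1) = 68.
From main diagonal, 228 − (68 + 58 + 46) gives (4,4) = 56.
Anti-diagonal: 42 + 72 + 62 + ? = 228, so (2,3) = 52.
Row 2: 58 + 52 + 64 + ? = 228, so (2,1) = 54.
Row 4 needs 228; the known cells sum to 168, so (4,3) = 60.
Column 1: 68 + 54 + 62 + ? = 228, so (3,1) = 44.
Column 4 must total 228; the given cells sum to 162, so (3,4) = 66.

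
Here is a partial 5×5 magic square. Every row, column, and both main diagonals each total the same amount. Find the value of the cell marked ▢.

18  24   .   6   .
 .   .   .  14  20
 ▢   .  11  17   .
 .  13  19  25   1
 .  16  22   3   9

4

Column 4 is complete and sums to 65; that is the magic constant.
Row 4 must total 65; the given cells sum to 58, so (4,1) = 7.
Row 5: 16 + 22 + 3 + 9 + ? = 65, so (5,1) = 15.
From main diagonal, 65 − (18 + 11 + 25 + 9) gives (2,2) = 2.
From anti-diagonal, 65 − (14 + 11 + 13 + 15) gives (1,5) = 12.
Row 1 needs 65; the known cells sum to 60, so (1,3) = 5.
Column 2: 24 + 2 + 13 + 16 + ? = 65, so (3,2) = 10.
The remaining cell in column 3 is (2,3) = 65 − 57 = 8.
Column 5 needs 65; the known cells sum to 42, so (3,5) = 23.
Row 2 must total 65; the given cells sum to 44, so (2,1) = 21.
Row 3 needs 65; the known cells sum to 61, so (3,1) = 4.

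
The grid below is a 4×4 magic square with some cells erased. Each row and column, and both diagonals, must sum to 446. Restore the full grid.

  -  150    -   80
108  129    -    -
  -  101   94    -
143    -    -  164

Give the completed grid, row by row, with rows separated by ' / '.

59 150 157 80 / 108 129 122 87 / 136 101 94 115 / 143 66 73 164

Using column 2: 150 + 129 + 101 + ? → (4,2) = 446 − 380 = 66.
Main diagonal needs 446; the known cells sum to 387, so (1,1) = 59.
From anti-diagonal, 446 − (80 + 101 + 143) gives (2,3) = 122.
Row 1: 59 + 150 + 80 + ? = 446, so (1,3) = 157.
Row 2 needs 446; the known cells sum to 359, so (2,4) = 87.
Row 4 needs 446; the known cells sum to 373, so (4,3) = 73.
From column 1, 446 − (59 + 108 + 143) gives (3,1) = 136.
Column 4: 80 + 87 + 164 + ? = 446, so (3,4) = 115.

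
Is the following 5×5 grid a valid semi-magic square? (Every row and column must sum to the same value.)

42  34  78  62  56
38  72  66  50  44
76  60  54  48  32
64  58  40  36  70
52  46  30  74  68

No — column 5 sums to 270 but column 3 sums to 268.

Row 1: 42 + 34 + 78 + 62 + 56 = 272.
Row 2: 38 + 72 + 66 + 50 + 44 = 270.
Row 3: 76 + 60 + 54 + 48 + 32 = 270.
Row 4: 64 + 58 + 40 + 36 + 70 = 268.
Row 5: 52 + 46 + 30 + 74 + 68 = 270.
Column 1: 42 + 38 + 76 + 64 + 52 = 272.
Column 2: 34 + 72 + 60 + 58 + 46 = 270.
Column 3: 78 + 66 + 54 + 40 + 30 = 268.
Column 4: 62 + 50 + 48 + 36 + 74 = 270.
Column 5: 56 + 44 + 32 + 70 + 68 = 270.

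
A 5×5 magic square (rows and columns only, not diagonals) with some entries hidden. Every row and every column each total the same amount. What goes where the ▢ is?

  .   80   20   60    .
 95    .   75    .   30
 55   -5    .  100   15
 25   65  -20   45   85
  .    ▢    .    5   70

50

Row 4 is complete and sums to 200; that is the magic constant.
From row 3, 200 − (55 + (-5) + 100 + 15) gives (3,3) = 35.
Column 3 must total 200; the given cells sum to 110, so (5,3) = 90.
Column 4: 60 + 100 + 45 + 5 + ? = 200, so (2,4) = -10.
Column 5: 30 + 15 + 85 + 70 + ? = 200, so (1,5) = 0.
Row 1: 80 + 20 + 60 + 0 + ? = 200, so (1,1) = 40.
Using row 2: 95 + 75 + (-10) + 30 + ? → (2,2) = 200 − 190 = 10.
Column 1: 40 + 95 + 55 + 25 + ? = 200, so (5,1) = -15.
Using column 2: 80 + 10 + (-5) + 65 + ? → (5,2) = 200 − 150 = 50.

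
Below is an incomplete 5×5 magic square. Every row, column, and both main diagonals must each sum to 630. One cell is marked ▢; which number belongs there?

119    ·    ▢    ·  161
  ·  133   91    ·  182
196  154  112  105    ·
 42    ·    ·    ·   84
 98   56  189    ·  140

Row 3: 196 + 154 + 112 + 105 + ? = 630, so (3,5) = 63.
Row 5 must total 630; the given cells sum to 483, so (5,4) = 147.
The remaining cell in column 1 is (2,1) = 630 − 455 = 175.
Main diagonal needs 630; the known cells sum to 504, so (4,4) = 126.
Row 2 needs 630; the known cells sum to 581, so (2,4) = 49.
Using column 4: 49 + 105 + 126 + 147 + ? → (1,4) = 630 − 427 = 203.
Anti-diagonal must total 630; the given cells sum to 420, so (4,2) = 210.
Row 4 needs 630; the known cells sum to 462, so (4,3) = 168.
From column 2, 630 − (133 + 154 + 210 + 56) gives (1,2) = 77.
The remaining cell in column 3 is (1,3) = 630 − 560 = 70.

70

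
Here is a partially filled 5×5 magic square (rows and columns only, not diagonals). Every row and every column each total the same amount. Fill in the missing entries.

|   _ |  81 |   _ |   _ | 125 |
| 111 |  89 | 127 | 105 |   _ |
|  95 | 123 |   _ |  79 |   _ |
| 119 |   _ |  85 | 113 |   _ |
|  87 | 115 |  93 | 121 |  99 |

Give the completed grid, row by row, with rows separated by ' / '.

103 81 109 97 125 / 111 89 127 105 83 / 95 123 101 79 117 / 119 107 85 113 91 / 87 115 93 121 99

Row 5 is already complete: 87 + 115 + 93 + 121 + 99 = 515, so that is the magic constant.
Row 2 must total 515; the given cells sum to 432, so (2,5) = 83.
Column 1 needs 515; the known cells sum to 412, so (1,1) = 103.
The remaining cell in column 2 is (4,2) = 515 − 408 = 107.
Using column 4: 105 + 79 + 113 + 121 + ? → (1,4) = 515 − 418 = 97.
Row 1 needs 515; the known cells sum to 406, so (1,3) = 109.
Row 4: 119 + 107 + 85 + 113 + ? = 515, so (4,5) = 91.
Using column 3: 109 + 127 + 85 + 93 + ? → (3,3) = 515 − 414 = 101.
Column 5 needs 515; the known cells sum to 398, so (3,5) = 117.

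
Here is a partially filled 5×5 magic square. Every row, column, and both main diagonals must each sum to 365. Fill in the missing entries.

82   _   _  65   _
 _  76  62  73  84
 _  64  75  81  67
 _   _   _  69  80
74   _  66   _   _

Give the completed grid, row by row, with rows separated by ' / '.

Row 2 must total 365; the given cells sum to 295, so (2,1) = 70.
Row 3: 64 + 75 + 81 + 67 + ? = 365, so (3,1) = 78.
The remaining cell in column 1 is (4,1) = 365 − 304 = 61.
From column 4, 365 − (65 + 73 + 81 + 69) gives (5,4) = 77.
From main diagonal, 365 − (82 + 76 + 75 + 69) gives (5,5) = 63.
From row 5, 365 − (74 + 66 + 77 + 63) gives (5,2) = 85.
Column 5 must total 365; the given cells sum to 294, so (1,5) = 71.
Anti-diagonal: 71 + 73 + 75 + 74 + ? = 365, so (4,2) = 72.
From row 4, 365 − (61 + 72 + 69 + 80) gives (4,3) = 83.
Column 2 must total 365; the given cells sum to 297, so (1,2) = 68.
Using column 3: 62 + 75 + 83 + 66 + ? → (1,3) = 365 − 286 = 79.

82 68 79 65 71 / 70 76 62 73 84 / 78 64 75 81 67 / 61 72 83 69 80 / 74 85 66 77 63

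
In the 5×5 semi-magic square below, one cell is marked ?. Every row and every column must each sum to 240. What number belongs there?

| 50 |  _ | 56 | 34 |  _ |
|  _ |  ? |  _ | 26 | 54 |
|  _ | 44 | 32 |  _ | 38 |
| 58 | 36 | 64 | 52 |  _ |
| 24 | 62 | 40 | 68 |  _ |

70

Using row 4: 58 + 36 + 64 + 52 + ? → (4,5) = 240 − 210 = 30.
Using row 5: 24 + 62 + 40 + 68 + ? → (5,5) = 240 − 194 = 46.
From column 3, 240 − (56 + 32 + 64 + 40) gives (2,3) = 48.
Using column 4: 34 + 26 + 52 + 68 + ? → (3,4) = 240 − 180 = 60.
Using column 5: 54 + 38 + 30 + 46 + ? → (1,5) = 240 − 168 = 72.
Row 1 must total 240; the given cells sum to 212, so (1,2) = 28.
The remaining cell in row 3 is (3,1) = 240 − 174 = 66.
Column 1 must total 240; the given cells sum to 198, so (2,1) = 42.
From column 2, 240 − (28 + 44 + 36 + 62) gives (2,2) = 70.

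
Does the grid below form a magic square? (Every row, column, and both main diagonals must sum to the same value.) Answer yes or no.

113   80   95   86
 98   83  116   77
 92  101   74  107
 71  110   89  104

Row 1: 113 + 80 + 95 + 86 = 374.
Row 2: 98 + 83 + 116 + 77 = 374.
Row 3: 92 + 101 + 74 + 107 = 374.
Row 4: 71 + 110 + 89 + 104 = 374.
Column 1: 113 + 98 + 92 + 71 = 374.
Column 2: 80 + 83 + 101 + 110 = 374.
Column 3: 95 + 116 + 74 + 89 = 374.
Column 4: 86 + 77 + 107 + 104 = 374.
Main diagonal: 113 + 83 + 74 + 104 = 374.
Anti-diagonal: 86 + 116 + 101 + 71 = 374.
All lines sum to 374.

Yes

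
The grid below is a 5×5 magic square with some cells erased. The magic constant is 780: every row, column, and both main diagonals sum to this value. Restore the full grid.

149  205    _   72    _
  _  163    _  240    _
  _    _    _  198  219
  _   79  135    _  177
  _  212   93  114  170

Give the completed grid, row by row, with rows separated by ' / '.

Using row 5: 212 + 93 + 114 + 170 + ? → (5,1) = 780 − 589 = 191.
From column 2, 780 − (205 + 163 + 79 + 212) gives (3,2) = 121.
Column 4: 72 + 240 + 198 + 114 + ? = 780, so (4,4) = 156.
The remaining cell in main diagonal is (3,3) = 780 − 638 = 142.
Using anti-diagonal: 240 + 142 + 79 + 191 + ? → (1,5) = 780 − 652 = 128.
Using row 1: 149 + 205 + 72 + 128 + ? → (1,3) = 780 − 554 = 226.
Using row 3: 121 + 142 + 198 + 219 + ? → (3,1) = 780 − 680 = 100.
Row 4 needs 780; the known cells sum to 547, so (4,1) = 233.
Using column 1: 149 + 100 + 233 + 191 + ? → (2,1) = 780 − 673 = 107.
The remaining cell in column 3 is (2,3) = 780 − 596 = 184.
Column 5: 128 + 219 + 177 + 170 + ? = 780, so (2,5) = 86.

149 205 226 72 128 / 107 163 184 240 86 / 100 121 142 198 219 / 233 79 135 156 177 / 191 212 93 114 170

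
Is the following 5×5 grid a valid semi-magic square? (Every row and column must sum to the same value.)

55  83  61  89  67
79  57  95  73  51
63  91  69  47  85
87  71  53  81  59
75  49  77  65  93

No — column 2 sums to 351 but row 1 sums to 355.

Row 1: 55 + 83 + 61 + 89 + 67 = 355.
Row 2: 79 + 57 + 95 + 73 + 51 = 355.
Row 3: 63 + 91 + 69 + 47 + 85 = 355.
Row 4: 87 + 71 + 53 + 81 + 59 = 351.
Row 5: 75 + 49 + 77 + 65 + 93 = 359.
Column 1: 55 + 79 + 63 + 87 + 75 = 359.
Column 2: 83 + 57 + 91 + 71 + 49 = 351.
Column 3: 61 + 95 + 69 + 53 + 77 = 355.
Column 4: 89 + 73 + 47 + 81 + 65 = 355.
Column 5: 67 + 51 + 85 + 59 + 93 = 355.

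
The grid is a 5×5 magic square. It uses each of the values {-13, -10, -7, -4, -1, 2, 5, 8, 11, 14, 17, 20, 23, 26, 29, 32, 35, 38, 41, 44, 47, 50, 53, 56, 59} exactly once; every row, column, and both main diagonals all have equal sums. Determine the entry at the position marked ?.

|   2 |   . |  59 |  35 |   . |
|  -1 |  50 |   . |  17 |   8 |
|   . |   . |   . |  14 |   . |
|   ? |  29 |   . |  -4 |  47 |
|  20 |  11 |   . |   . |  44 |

The 25 entries sum to 575, so each line sums to 575/5 = 115.
From row 2, 115 − (-1 + 50 + 17 + 8) gives (2,3) = 41.
The remaining cell in column 4 is (5,4) = 115 − 62 = 53.
Using main diagonal: 2 + 50 + (-4) + 44 + ? → (3,3) = 115 − 92 = 23.
Anti-diagonal must total 115; the given cells sum to 89, so (1,5) = 26.
The remaining cell in row 1 is (1,2) = 115 − 122 = -7.
The remaining cell in row 5 is (5,3) = 115 − 128 = -13.
Column 2: -7 + 50 + 29 + 11 + ? = 115, so (3,2) = 32.
Column 3: 59 + 41 + 23 + (-13) + ? = 115, so (4,3) = 5.
Column 5: 26 + 8 + 47 + 44 + ? = 115, so (3,5) = -10.
Using row 3: 32 + 23 + 14 + (-10) + ? → (3,1) = 115 − 59 = 56.
Row 4: 29 + 5 + (-4) + 47 + ? = 115, so (4,1) = 38.

38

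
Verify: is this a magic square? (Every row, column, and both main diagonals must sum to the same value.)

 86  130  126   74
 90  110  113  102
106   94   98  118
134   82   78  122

Row 1: 86 + 130 + 126 + 74 = 416.
Row 2: 90 + 110 + 113 + 102 = 415.
Row 3: 106 + 94 + 98 + 118 = 416.
Row 4: 134 + 82 + 78 + 122 = 416.
Column 1: 86 + 90 + 106 + 134 = 416.
Column 2: 130 + 110 + 94 + 82 = 416.
Column 3: 126 + 113 + 98 + 78 = 415.
Column 4: 74 + 102 + 118 + 122 = 416.
Main diagonal: 86 + 110 + 98 + 122 = 416.
Anti-diagonal: 74 + 113 + 94 + 134 = 415.

No — row 2 sums to 415 but column 1 sums to 416.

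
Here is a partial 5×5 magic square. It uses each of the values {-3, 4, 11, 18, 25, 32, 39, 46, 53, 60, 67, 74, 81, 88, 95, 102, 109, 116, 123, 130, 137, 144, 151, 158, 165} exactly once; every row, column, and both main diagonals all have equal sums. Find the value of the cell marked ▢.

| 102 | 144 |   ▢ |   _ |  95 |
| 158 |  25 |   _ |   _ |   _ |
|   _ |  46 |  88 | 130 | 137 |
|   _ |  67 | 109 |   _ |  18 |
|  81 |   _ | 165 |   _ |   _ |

11

The 25 entries sum to 2025, so each line sums to 2025/5 = 405.
The remaining cell in row 3 is (3,1) = 405 − 401 = 4.
Column 1 needs 405; the known cells sum to 345, so (4,1) = 60.
Column 2: 144 + 25 + 46 + 67 + ? = 405, so (5,2) = 123.
The remaining cell in anti-diagonal is (2,4) = 405 − 331 = 74.
Using row 4: 60 + 67 + 109 + 18 + ? → (4,4) = 405 − 254 = 151.
The remaining cell in main diagonal is (5,5) = 405 − 366 = 39.
From row 5, 405 − (81 + 123 + 165 + 39) gives (5,4) = -3.
Column 4 needs 405; the known cells sum to 352, so (1,4) = 53.
From column 5, 405 − (95 + 137 + 18 + 39) gives (2,5) = 116.
Using row 1: 102 + 144 + 53 + 95 + ? → (1,3) = 405 − 394 = 11.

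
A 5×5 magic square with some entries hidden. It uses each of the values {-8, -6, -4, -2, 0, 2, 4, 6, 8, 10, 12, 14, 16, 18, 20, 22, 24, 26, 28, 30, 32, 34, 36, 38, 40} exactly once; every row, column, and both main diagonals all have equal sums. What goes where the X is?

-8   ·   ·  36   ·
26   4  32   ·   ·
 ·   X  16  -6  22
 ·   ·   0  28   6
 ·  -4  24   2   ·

38

The 25 entries sum to 400, so each line sums to 400/5 = 80.
Column 3 needs 80; the known cells sum to 72, so (1,3) = 8.
The remaining cell in column 4 is (2,4) = 80 − 60 = 20.
Using main diagonal: -8 + 4 + 16 + 28 + ? → (5,5) = 80 − 40 = 40.
Row 2: 26 + 4 + 32 + 20 + ? = 80, so (2,5) = -2.
The remaining cell in row 5 is (5,1) = 80 − 62 = 18.
Column 5: -2 + 22 + 6 + 40 + ? = 80, so (1,5) = 14.
Anti-diagonal needs 80; the known cells sum to 68, so (4,2) = 12.
Using row 1: -8 + 8 + 36 + 14 + ? → (1,2) = 80 − 50 = 30.
Using row 4: 12 + 0 + 28 + 6 + ? → (4,1) = 80 − 46 = 34.
Column 1 must total 80; the given cells sum to 70, so (3,1) = 10.
The remaining cell in column 2 is (3,2) = 80 − 42 = 38.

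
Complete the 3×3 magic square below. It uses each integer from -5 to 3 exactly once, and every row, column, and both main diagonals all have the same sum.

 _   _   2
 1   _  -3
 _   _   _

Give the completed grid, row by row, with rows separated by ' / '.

0 -5 2 / 1 -1 -3 / -4 3 -2

The entries are -5 through 3, which sum to -9, so each line sums to -9/3 = -3.
Row 2: 1 + (-3) + ? = -3, so (2,2) = -1.
Column 3: 2 + (-3) + ? = -3, so (3,3) = -2.
Main diagonal: -1 + (-2) + ? = -3, so (1,1) = 0.
Anti-diagonal: 2 + (-1) + ? = -3, so (3,1) = -4.
Row 1 needs -3; the known cells sum to 2, so (1,2) = -5.
Using row 3: -4 + (-2) + ? → (3,2) = -3 − (-6) = 3.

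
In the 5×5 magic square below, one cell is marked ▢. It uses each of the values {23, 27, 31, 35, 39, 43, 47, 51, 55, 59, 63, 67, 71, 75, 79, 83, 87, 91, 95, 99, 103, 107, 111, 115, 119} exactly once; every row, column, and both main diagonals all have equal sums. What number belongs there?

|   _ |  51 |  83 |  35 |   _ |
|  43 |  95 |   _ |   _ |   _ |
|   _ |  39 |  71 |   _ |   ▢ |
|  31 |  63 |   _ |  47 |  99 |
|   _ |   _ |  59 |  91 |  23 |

55

The 25 entries sum to 1775, so each line sums to 1775/5 = 355.
Row 4 needs 355; the known cells sum to 240, so (4,3) = 115.
Column 2 must total 355; the given cells sum to 248, so (5,2) = 107.
The remaining cell in column 3 is (2,3) = 355 − 328 = 27.
Main diagonal must total 355; the given cells sum to 236, so (1,1) = 119.
Row 1 needs 355; the known cells sum to 288, so (1,5) = 67.
Row 5 must total 355; the given cells sum to 280, so (5,1) = 75.
Using column 1: 119 + 43 + 31 + 75 + ? → (3,1) = 355 − 268 = 87.
Anti-diagonal needs 355; the known cells sum to 276, so (2,4) = 79.
Row 2: 43 + 95 + 27 + 79 + ? = 355, so (2,5) = 111.
The remaining cell in column 4 is (3,4) = 355 − 252 = 103.
The remaining cell in column 5 is (3,5) = 355 − 300 = 55.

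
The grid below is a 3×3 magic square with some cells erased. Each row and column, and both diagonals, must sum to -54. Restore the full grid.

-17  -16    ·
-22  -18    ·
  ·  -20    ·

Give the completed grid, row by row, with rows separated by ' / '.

Row 1 must total -54; the given cells sum to -33, so (1,3) = -21.
Row 2 needs -54; the known cells sum to -40, so (2,3) = -14.
Using column 1: -17 + (-22) + ? → (3,1) = -54 − (-39) = -15.
The remaining cell in column 3 is (3,3) = -54 − (-35) = -19.

-17 -16 -21 / -22 -18 -14 / -15 -20 -19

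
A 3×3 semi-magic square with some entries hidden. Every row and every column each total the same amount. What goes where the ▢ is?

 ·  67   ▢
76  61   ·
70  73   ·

79

Column 2 is complete and sums to 201; that is the magic constant.
Row 2 must total 201; the given cells sum to 137, so (2,3) = 64.
Row 3 needs 201; the known cells sum to 143, so (3,3) = 58.
Column 1 must total 201; the given cells sum to 146, so (1,1) = 55.
Column 3: 64 + 58 + ? = 201, so (1,3) = 79.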